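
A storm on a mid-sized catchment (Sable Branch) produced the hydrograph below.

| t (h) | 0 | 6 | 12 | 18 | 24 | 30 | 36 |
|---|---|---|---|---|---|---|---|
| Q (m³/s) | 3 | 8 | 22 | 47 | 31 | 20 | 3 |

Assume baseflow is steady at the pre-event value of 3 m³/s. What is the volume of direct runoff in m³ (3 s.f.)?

Direct-runoff ordinates (Q − Q_b): 0.0, 5.0, 19.0, 44.0, 28.0, 17.0, 0.0 m³/s.
ΣQ_DR = 113.0 m³/s.
With Δt = 6 h = 21600 s, V = ΣQ_DR · Δt = 113.0 × 21600 = 2.44 × 10^6 m³.

V ≈ 2.44 × 10^6 m³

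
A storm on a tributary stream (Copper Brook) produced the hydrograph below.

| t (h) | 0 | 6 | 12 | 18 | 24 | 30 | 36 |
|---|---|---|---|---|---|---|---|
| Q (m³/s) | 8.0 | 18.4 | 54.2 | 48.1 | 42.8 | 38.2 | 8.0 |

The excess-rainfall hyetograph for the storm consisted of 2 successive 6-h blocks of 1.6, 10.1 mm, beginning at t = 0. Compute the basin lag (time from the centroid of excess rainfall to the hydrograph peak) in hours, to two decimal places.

Centroid of excess rainfall: t_c = Σ P_i·t̄_i / ΣP_i = 8.1795 h (block centres at 3, 9 h).
Hydrograph peak occurs at t = 12 h, so basin lag t_L = 12 − 8.1795 = 3.82 h.

t_L ≈ 3.82 h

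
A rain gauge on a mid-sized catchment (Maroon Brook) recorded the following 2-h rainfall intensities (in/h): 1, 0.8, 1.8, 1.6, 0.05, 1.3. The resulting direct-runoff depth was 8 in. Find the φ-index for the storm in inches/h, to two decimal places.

φ ≈ 0.50 in/h

Only the 5 blocks with intensity above φ contribute runoff: 1, 0.8, 1.8, 1.6, 1.3 in/h.
Σ(I−φ)·Δt = d  ⇒  (1+0.8+1.8+1.6+1.3 − 5φ)·2 = 8
φ = (6.500 − 8/2) / 5 = 0.50 in/h.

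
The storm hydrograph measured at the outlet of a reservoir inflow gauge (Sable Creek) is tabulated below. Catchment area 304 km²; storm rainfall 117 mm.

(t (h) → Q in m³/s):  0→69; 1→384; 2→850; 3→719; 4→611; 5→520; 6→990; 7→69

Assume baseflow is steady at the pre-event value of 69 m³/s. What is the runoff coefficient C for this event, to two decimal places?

ΣQ_DR = 3660 m³/s; V = ΣQ_DR·Δt = 1.318 × 10^7 m³.
Runoff depth d = V / A = 43.34 mm.
C = d / P = 43.34 / 117 = 0.37.

C ≈ 0.37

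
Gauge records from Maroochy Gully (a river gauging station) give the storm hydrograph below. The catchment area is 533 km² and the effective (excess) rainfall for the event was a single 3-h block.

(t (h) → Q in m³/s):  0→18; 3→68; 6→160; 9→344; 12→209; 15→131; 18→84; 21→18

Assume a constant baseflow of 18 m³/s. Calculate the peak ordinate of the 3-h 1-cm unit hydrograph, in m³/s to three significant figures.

U_p ≈ 181 m³/s

Direct runoff: 0.0, 50.0, 142.0, 326.0, 191.0, 113.0, 66.0, 0.0 m³/s; ΣQ_DR = 888.0 m³/s, peak = 326.0 m³/s.
Runoff depth d = ΣQ_DR·Δt / A = 888.0 × 10800 / (533 km²) = 17.99 mm.
The 1-cm UH is the DRH scaled by (10 mm)/d, so U_p = 326.0 × 10/17.99 = 181 m³/s.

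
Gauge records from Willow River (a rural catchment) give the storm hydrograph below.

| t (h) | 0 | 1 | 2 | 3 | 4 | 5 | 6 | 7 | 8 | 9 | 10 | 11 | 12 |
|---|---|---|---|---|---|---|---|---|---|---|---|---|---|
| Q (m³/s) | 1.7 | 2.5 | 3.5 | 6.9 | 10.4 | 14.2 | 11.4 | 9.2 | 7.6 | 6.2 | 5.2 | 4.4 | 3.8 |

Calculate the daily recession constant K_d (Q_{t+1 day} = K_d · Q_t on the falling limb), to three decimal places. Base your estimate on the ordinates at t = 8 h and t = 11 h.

Between t = 8 h and t = 11 h the flow falls from 7.6 to 4.4 m³/s over 3×1 h = 3 h.
Per-interval ratio K = (4.4/7.6)^(1/3) = 0.8335; K_d = K^(24/1) = 0.013.

K_d ≈ 0.013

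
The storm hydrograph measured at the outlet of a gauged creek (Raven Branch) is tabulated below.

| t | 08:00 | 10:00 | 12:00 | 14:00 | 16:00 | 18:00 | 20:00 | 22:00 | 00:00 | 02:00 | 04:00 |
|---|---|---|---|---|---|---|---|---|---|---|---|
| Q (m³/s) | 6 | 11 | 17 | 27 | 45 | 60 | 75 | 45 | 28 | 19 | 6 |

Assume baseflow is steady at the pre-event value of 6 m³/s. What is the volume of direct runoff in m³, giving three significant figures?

Direct-runoff ordinates (Q − Q_b): 0.0, 5.0, 11.0, 21.0, 39.0, 54.0, 69.0, 39.0, 22.0, 13.0, 0.0 m³/s.
ΣQ_DR = 273.0 m³/s.
With Δt = 2 h = 7200 s, V = ΣQ_DR · Δt = 273.0 × 7200 = 1.97 × 10^6 m³.

V ≈ 1.97 × 10^6 m³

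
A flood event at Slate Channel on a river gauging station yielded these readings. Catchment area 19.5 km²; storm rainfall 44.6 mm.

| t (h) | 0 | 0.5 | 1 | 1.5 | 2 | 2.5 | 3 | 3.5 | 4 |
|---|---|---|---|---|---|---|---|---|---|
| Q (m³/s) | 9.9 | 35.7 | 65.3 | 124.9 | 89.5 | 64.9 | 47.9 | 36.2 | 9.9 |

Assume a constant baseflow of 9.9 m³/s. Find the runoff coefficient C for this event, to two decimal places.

ΣQ_DR = 395.1 m³/s; V = ΣQ_DR·Δt = 7.112 × 10^5 m³.
Runoff depth d = V / A = 36.47 mm.
C = d / P = 36.47 / 44.6 = 0.82.

C ≈ 0.82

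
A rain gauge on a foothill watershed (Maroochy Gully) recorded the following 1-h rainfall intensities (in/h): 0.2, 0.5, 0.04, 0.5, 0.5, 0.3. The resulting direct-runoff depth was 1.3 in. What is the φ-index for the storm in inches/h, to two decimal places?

Only the 5 blocks with intensity above φ contribute runoff: 0.2, 0.5, 0.5, 0.5, 0.3 in/h.
Σ(I−φ)·Δt = d  ⇒  (0.2+0.5+0.5+0.5+0.3 − 5φ)·1 = 1.3
φ = (2.000 − 1.3/1) / 5 = 0.14 in/h.

φ ≈ 0.14 in/h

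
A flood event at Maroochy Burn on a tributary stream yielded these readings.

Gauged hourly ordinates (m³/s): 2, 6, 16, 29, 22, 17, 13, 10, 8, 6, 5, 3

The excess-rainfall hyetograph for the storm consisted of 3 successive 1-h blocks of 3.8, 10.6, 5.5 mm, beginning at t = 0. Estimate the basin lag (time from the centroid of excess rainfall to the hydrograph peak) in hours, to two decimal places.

t_L ≈ 1.41 h

Centroid of excess rainfall: t_c = Σ P_i·t̄_i / ΣP_i = 1.5854 h (block centres at 0.5, 1.5, 2.5 h).
Hydrograph peak occurs at t = 3 h, so basin lag t_L = 3 − 1.5854 = 1.41 h.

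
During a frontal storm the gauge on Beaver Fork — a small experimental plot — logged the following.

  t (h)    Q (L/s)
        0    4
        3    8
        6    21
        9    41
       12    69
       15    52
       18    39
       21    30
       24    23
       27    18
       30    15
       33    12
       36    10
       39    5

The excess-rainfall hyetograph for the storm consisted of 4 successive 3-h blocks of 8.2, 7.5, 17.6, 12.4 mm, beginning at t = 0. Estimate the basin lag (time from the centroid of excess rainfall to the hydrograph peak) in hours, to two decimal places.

Centroid of excess rainfall: t_c = Σ P_i·t̄_i / ΣP_i = 6.7451 h (block centres at 1.5, 4.5, 7.5, 10.5 h).
Hydrograph peak occurs at t = 12 h, so basin lag t_L = 12 − 6.7451 = 5.25 h.

t_L ≈ 5.25 h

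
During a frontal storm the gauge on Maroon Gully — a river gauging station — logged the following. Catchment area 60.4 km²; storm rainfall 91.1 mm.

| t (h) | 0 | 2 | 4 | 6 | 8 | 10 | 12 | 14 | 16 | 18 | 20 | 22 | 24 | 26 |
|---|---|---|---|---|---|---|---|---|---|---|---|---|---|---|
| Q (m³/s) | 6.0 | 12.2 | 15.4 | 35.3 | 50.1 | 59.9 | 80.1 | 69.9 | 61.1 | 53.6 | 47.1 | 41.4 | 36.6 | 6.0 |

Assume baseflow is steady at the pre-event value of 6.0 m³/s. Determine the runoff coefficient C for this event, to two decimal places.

ΣQ_DR = 490.7 m³/s; V = ΣQ_DR·Δt = 3.533 × 10^6 m³.
Runoff depth d = V / A = 58.49 mm.
C = d / P = 58.49 / 91.1 = 0.64.

C ≈ 0.64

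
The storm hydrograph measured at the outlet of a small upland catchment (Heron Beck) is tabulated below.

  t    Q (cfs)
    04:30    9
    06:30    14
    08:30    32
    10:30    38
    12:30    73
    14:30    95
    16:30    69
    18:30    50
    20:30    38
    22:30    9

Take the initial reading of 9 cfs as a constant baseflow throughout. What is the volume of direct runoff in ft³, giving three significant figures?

Direct-runoff ordinates (Q − Q_b): 0.0, 5.0, 23.0, 29.0, 64.0, 86.0, 60.0, 41.0, 29.0, 0.0 cfs.
ΣQ_DR = 337.0 cfs.
With Δt = 2 h = 7200 s, V = ΣQ_DR · Δt = 337.0 × 7200 = 2.43 × 10^6 ft³.

V ≈ 2.43 × 10^6 ft³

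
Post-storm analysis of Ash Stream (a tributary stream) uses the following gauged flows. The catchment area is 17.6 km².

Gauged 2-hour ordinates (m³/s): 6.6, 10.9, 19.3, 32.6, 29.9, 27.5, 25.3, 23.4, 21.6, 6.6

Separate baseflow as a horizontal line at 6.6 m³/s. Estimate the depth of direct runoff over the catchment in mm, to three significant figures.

Direct runoff: 0.0, 4.3, 12.7, 26.0, 23.3, 20.9, 18.7, 16.8, 15.0, 0.0 m³/s; ΣQ_DR = 137.7 m³/s.
V = ΣQ_DR · Δt = 137.7 × 7200 s = 9.914 × 10^5 m³.
Over A = 17.6 km², depth = V / A = 56.3 mm.

d ≈ 56.3 mm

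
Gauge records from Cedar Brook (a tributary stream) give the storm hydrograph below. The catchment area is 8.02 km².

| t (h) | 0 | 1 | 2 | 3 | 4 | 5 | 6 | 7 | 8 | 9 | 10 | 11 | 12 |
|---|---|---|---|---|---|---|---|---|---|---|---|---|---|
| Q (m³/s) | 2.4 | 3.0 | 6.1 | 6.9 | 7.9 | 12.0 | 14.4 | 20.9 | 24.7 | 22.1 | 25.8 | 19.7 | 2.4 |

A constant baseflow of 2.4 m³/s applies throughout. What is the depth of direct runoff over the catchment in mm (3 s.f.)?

d ≈ 61.5 mm

Direct runoff: 0.0, 0.6, 3.7, 4.5, 5.5, 9.6, 12.0, 18.5, 22.3, 19.7, 23.4, 17.3, 0.0 m³/s; ΣQ_DR = 137.1 m³/s.
V = ΣQ_DR · Δt = 137.1 × 3600 s = 4.936 × 10^5 m³.
Over A = 8.02 km², depth = V / A = 61.5 mm.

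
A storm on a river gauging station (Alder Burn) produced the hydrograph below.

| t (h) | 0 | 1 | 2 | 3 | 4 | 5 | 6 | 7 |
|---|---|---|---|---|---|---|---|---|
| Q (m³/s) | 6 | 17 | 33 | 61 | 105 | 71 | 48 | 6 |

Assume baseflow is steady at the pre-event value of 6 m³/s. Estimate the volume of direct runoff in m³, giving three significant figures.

Direct-runoff ordinates (Q − Q_b): 0.0, 11.0, 27.0, 55.0, 99.0, 65.0, 42.0, 0.0 m³/s.
ΣQ_DR = 299.0 m³/s.
With Δt = 1 h = 3600 s, V = ΣQ_DR · Δt = 299.0 × 3600 = 1.08 × 10^6 m³.

V ≈ 1.08 × 10^6 m³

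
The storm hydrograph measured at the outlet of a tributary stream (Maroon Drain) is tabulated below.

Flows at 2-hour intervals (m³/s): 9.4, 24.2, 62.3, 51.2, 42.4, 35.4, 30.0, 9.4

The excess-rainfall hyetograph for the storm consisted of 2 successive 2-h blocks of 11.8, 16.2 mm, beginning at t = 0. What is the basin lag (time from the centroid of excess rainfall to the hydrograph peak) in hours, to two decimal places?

Centroid of excess rainfall: t_c = Σ P_i·t̄_i / ΣP_i = 2.1571 h (block centres at 1, 3 h).
Hydrograph peak occurs at t = 4 h, so basin lag t_L = 4 − 2.1571 = 1.84 h.

t_L ≈ 1.84 h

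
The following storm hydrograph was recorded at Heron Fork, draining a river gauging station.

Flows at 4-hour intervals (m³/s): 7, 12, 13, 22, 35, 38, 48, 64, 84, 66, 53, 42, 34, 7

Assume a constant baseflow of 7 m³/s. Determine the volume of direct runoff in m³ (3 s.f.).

Direct-runoff ordinates (Q − Q_b): 0.0, 5.0, 6.0, 15.0, 28.0, 31.0, 41.0, 57.0, 77.0, 59.0, 46.0, 35.0, 27.0, 0.0 m³/s.
ΣQ_DR = 427.0 m³/s.
With Δt = 4 h = 14400 s, V = ΣQ_DR · Δt = 427.0 × 14400 = 6.15 × 10^6 m³.

V ≈ 6.15 × 10^6 m³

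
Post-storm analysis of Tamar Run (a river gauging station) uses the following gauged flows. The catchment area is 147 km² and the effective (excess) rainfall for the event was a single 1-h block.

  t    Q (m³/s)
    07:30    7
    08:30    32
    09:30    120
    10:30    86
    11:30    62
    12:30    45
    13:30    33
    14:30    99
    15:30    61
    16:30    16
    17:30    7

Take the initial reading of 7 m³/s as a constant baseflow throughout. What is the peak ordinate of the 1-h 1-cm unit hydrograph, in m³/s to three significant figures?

U_p ≈ 94.0 m³/s

Direct runoff: 0.0, 25.0, 113.0, 79.0, 55.0, 38.0, 26.0, 92.0, 54.0, 9.0, 0.0 m³/s; ΣQ_DR = 491.0 m³/s, peak = 113.0 m³/s.
Runoff depth d = ΣQ_DR·Δt / A = 491.0 × 3600 / (147 km²) = 12.02 mm.
The 1-cm UH is the DRH scaled by (10 mm)/d, so U_p = 113.0 × 10/12.02 = 94.0 m³/s.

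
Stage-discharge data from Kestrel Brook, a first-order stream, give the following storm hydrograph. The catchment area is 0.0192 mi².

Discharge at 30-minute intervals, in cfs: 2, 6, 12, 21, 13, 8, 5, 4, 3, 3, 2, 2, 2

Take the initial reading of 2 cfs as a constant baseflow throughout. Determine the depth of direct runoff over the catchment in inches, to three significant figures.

d ≈ 2.30 in

Direct runoff: 0.0, 4.0, 10.0, 19.0, 11.0, 6.0, 3.0, 2.0, 1.0, 1.0, 0.0, 0.0, 0.0 cfs; ΣQ_DR = 57.00 cfs.
V = ΣQ_DR · Δt = 57.00 × 1800 s = 1.026 × 10^5 ft³.
Over A = 0.0192 mi², depth = V / A = 2.30 in.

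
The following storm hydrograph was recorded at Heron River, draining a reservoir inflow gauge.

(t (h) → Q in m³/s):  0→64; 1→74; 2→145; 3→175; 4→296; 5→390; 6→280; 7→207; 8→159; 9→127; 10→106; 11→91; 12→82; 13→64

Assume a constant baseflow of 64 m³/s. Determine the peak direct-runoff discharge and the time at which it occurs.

Q_p = 326.0 m³/s at t = 5 h

Subtracting baseflow gives direct-runoff ordinates: 0.0, 10.0, 81.0, 111.0, 232.0, 326.0, 216.0, 143.0, 95.0, 63.0, 42.0, 27.0, 18.0, 0.0 m³/s.
The maximum is 326.0 m³/s, occurring at the reading for t = 5 h.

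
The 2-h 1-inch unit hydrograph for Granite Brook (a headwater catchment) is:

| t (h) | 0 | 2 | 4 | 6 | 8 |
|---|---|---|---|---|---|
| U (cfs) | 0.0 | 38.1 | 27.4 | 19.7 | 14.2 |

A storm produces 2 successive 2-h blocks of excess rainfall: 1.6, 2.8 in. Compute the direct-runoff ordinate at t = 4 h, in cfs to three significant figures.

Q ≈ 151 cfs

By discrete convolution, Q_j = Σ (P_i / 1 in) · U_{j−i}.
At t = 4 h (j=2): Q = (1.6/1)·27.4 + (2.8/1)·38.1 = 151 cfs.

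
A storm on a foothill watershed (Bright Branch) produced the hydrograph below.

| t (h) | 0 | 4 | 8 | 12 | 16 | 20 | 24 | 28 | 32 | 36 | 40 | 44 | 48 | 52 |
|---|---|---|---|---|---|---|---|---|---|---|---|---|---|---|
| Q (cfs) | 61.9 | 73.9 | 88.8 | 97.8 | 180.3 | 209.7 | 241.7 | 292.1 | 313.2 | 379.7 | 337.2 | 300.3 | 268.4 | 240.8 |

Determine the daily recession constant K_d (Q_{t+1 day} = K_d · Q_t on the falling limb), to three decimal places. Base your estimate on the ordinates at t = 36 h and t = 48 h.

Between t = 36 h and t = 48 h the flow falls from 379.7 to 268.4 cfs over 3×4 h = 12 h.
Per-interval ratio K = (268.4/379.7)^(1/3) = 0.8908; K_d = K^(24/4) = 0.500.

K_d ≈ 0.500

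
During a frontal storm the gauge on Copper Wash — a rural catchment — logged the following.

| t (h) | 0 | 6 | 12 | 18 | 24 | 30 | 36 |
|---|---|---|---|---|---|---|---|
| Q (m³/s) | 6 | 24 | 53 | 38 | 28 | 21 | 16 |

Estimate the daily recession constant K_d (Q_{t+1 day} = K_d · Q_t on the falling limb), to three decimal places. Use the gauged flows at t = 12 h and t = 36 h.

Between t = 12 h and t = 36 h the flow falls from 53 to 16 m³/s over 4×6 h = 24 h.
Per-interval ratio K = (16/53)^(1/4) = 0.7412; K_d = K^(24/6) = 0.302.

K_d ≈ 0.302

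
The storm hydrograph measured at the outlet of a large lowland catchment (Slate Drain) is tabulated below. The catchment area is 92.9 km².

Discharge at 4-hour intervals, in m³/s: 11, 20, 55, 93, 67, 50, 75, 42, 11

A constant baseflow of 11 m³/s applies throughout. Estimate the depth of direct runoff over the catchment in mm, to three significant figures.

Direct runoff: 0.0, 9.0, 44.0, 82.0, 56.0, 39.0, 64.0, 31.0, 0.0 m³/s; ΣQ_DR = 325.0 m³/s.
V = ΣQ_DR · Δt = 325.0 × 14400 s = 4.680 × 10^6 m³.
Over A = 92.9 km², depth = V / A = 50.4 mm.

d ≈ 50.4 mm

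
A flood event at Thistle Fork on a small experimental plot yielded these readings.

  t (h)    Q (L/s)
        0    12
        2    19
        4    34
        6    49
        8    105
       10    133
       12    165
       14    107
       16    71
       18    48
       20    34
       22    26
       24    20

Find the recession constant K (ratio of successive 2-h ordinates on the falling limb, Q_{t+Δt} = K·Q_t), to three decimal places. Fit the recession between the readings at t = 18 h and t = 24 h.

Using the recession-limb readings at t = 18 h and t = 24 h: Q falls from 48 to 20 L/s over 3 intervals.
K = (Q₂/Q₁)^(1/3) = (20/48)^(1/3) = 0.747.

K ≈ 0.747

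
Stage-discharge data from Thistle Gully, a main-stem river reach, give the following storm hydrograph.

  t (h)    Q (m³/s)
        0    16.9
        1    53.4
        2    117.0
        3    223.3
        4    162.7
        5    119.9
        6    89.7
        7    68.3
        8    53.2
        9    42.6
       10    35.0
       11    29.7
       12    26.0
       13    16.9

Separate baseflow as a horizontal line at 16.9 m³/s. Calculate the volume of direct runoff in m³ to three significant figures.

Direct-runoff ordinates (Q − Q_b): 0.0, 36.5, 100.1, 206.4, 145.8, 103.0, 72.8, 51.4, 36.3, 25.7, 18.1, 12.8, 9.1, 0.0 m³/s.
ΣQ_DR = 818.0 m³/s.
With Δt = 1 h = 3600 s, V = ΣQ_DR · Δt = 818.0 × 3600 = 2.94 × 10^6 m³.

V ≈ 2.94 × 10^6 m³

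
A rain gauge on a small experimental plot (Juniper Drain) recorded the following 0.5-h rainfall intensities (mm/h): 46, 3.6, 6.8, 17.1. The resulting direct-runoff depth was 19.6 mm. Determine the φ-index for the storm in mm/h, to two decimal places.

Only the 2 blocks with intensity above φ contribute runoff: 46, 17.1 mm/h.
Σ(I−φ)·Δt = d  ⇒  (46+17.1 − 2φ)·0.5 = 19.6
φ = (63.10 − 19.6/0.5) / 2 = 11.95 mm/h.

φ ≈ 11.95 mm/h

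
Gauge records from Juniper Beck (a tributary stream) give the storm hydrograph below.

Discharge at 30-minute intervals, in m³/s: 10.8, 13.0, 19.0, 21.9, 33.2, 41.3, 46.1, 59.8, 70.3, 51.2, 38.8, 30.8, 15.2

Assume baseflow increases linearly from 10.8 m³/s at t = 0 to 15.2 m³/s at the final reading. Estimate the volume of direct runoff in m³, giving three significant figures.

Direct-runoff ordinates (Q − Q_b): 0.00, 1.83, 7.47, 10.00, 20.93, 28.67, 33.10, 46.43, 56.57, 37.10, 24.33, 15.97, 0.00 m³/s.
ΣQ_DR = 282.4 m³/s.
With Δt = 0.5 h = 1800 s, V = ΣQ_DR · Δt = 282.4 × 1800 = 5.08 × 10^5 m³.

V ≈ 5.08 × 10^5 m³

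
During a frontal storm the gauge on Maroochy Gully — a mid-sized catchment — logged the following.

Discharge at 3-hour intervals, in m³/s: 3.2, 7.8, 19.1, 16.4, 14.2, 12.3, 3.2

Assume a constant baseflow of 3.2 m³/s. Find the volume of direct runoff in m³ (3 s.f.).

V ≈ 5.81 × 10^5 m³

Direct-runoff ordinates (Q − Q_b): 0.0, 4.6, 15.9, 13.2, 11.0, 9.1, 0.0 m³/s.
ΣQ_DR = 53.80 m³/s.
With Δt = 3 h = 10800 s, V = ΣQ_DR · Δt = 53.80 × 10800 = 5.81 × 10^5 m³.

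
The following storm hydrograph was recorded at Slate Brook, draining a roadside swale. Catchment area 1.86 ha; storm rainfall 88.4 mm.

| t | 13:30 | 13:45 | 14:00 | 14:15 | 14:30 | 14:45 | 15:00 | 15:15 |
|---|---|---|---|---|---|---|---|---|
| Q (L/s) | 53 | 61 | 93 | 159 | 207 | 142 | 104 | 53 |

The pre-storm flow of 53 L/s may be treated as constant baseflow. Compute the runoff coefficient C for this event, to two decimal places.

ΣQ_DR = 448.0 L/s; V = ΣQ_DR·Δt = 4.032 × 10^5 L.
Runoff depth d = V / A = 21.68 mm.
C = d / P = 21.68 / 88.4 = 0.25.

C ≈ 0.25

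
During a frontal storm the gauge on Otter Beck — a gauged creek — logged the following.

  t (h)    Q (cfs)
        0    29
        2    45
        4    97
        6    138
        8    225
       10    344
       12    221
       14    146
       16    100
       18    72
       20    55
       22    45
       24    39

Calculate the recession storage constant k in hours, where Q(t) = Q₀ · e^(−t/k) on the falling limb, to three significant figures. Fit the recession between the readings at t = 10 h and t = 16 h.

On the falling limb, Q drops from 344 to 100 cfs between t = 10 h and t = 16 h (Δt = 6 h).
k = −Δt / ln(Q₂/Q₁) = −6 / ln(100/344) = 4.86 h.

k ≈ 4.86 h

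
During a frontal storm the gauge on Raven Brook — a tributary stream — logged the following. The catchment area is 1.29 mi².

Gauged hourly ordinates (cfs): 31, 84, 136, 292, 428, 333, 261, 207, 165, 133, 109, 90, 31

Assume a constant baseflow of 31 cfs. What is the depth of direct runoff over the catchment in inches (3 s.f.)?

Direct runoff: 0.0, 53.0, 105.0, 261.0, 397.0, 302.0, 230.0, 176.0, 134.0, 102.0, 78.0, 59.0, 0.0 cfs; ΣQ_DR = 1897 cfs.
V = ΣQ_DR · Δt = 1897 × 3600 s = 6.829 × 10^6 ft³.
Over A = 1.29 mi², depth = V / A = 2.28 in.

d ≈ 2.28 in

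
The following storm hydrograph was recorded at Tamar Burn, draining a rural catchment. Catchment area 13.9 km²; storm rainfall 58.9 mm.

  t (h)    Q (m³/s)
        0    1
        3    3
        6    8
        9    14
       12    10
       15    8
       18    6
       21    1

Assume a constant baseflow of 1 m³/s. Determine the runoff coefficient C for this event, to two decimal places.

ΣQ_DR = 43.00 m³/s; V = ΣQ_DR·Δt = 4.644 × 10^5 m³.
Runoff depth d = V / A = 33.41 mm.
C = d / P = 33.41 / 58.9 = 0.57.

C ≈ 0.57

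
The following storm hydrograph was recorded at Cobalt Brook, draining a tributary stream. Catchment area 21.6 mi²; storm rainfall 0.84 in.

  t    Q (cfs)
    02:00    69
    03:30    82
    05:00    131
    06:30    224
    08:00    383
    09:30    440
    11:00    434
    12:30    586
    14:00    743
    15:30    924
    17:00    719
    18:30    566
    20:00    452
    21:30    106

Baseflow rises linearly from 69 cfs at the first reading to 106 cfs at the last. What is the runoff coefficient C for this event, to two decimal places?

C ≈ 0.59

ΣQ_DR = 4634 cfs; V = ΣQ_DR·Δt = 2.502 × 10^7 ft³.
Runoff depth d = V / A = 0.4987 in.
C = d / P = 0.4987 / 0.84 = 0.59.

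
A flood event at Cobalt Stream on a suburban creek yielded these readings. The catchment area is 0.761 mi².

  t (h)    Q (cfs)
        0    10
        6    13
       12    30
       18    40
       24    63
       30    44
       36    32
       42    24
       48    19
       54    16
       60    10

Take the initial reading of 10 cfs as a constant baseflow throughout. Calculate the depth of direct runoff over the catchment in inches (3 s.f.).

Direct runoff: 0.0, 3.0, 20.0, 30.0, 53.0, 34.0, 22.0, 14.0, 9.0, 6.0, 0.0 cfs; ΣQ_DR = 191.0 cfs.
V = ΣQ_DR · Δt = 191.0 × 21600 s = 4.126 × 10^6 ft³.
Over A = 0.761 mi², depth = V / A = 2.33 in.

d ≈ 2.33 in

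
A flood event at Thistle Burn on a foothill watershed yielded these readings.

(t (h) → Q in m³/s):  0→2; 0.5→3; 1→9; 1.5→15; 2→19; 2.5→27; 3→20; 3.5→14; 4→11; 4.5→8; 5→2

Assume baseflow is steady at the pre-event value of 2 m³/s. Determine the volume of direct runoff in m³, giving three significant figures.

V ≈ 1.94 × 10^5 m³

Direct-runoff ordinates (Q − Q_b): 0.0, 1.0, 7.0, 13.0, 17.0, 25.0, 18.0, 12.0, 9.0, 6.0, 0.0 m³/s.
ΣQ_DR = 108.0 m³/s.
With Δt = 0.5 h = 1800 s, V = ΣQ_DR · Δt = 108.0 × 1800 = 1.94 × 10^5 m³.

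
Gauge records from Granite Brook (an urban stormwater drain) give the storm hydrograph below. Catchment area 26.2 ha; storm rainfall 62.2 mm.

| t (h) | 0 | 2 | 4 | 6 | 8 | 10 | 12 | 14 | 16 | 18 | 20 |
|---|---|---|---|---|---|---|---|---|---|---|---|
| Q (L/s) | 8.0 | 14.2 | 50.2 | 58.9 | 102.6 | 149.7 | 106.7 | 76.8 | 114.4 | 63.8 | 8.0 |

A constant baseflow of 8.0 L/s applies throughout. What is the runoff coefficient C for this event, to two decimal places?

ΣQ_DR = 665.3 L/s; V = ΣQ_DR·Δt = 4.790 × 10^6 L.
Runoff depth d = V / A = 18.28 mm.
C = d / P = 18.28 / 62.2 = 0.29.

C ≈ 0.29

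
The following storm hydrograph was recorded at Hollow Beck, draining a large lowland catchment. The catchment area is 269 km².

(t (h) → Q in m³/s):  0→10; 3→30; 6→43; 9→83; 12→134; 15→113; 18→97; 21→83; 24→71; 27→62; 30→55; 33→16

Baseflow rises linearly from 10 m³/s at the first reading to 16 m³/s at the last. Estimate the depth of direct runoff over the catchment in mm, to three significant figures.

Direct runoff: 0.00, 19.45, 31.91, 71.36, 121.82, 100.27, 83.73, 69.18, 56.64, 47.09, 39.55, 0.00 m³/s; ΣQ_DR = 641.0 m³/s.
V = ΣQ_DR · Δt = 641.0 × 10800 s = 6.923 × 10^6 m³.
Over A = 269 km², depth = V / A = 25.7 mm.

d ≈ 25.7 mm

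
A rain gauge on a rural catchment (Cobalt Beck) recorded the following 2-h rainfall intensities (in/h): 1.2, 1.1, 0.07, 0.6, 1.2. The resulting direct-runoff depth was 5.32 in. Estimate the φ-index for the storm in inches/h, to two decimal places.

Only the 4 blocks with intensity above φ contribute runoff: 1.2, 1.1, 0.6, 1.2 in/h.
Σ(I−φ)·Δt = d  ⇒  (1.2+1.1+0.6+1.2 − 4φ)·2 = 5.32
φ = (4.100 − 5.32/2) / 4 = 0.36 in/h.

φ ≈ 0.36 in/h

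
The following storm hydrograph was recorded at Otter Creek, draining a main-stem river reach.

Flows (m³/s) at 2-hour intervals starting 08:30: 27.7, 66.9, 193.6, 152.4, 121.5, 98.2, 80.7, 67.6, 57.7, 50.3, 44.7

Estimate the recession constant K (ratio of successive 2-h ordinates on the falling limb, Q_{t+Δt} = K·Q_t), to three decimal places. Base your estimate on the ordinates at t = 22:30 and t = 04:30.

K ≈ 0.871

Using the recession-limb readings at t = 22:30 and t = 04:30: Q falls from 67.6 to 44.7 m³/s over 3 intervals.
K = (Q₂/Q₁)^(1/3) = (44.7/67.6)^(1/3) = 0.871.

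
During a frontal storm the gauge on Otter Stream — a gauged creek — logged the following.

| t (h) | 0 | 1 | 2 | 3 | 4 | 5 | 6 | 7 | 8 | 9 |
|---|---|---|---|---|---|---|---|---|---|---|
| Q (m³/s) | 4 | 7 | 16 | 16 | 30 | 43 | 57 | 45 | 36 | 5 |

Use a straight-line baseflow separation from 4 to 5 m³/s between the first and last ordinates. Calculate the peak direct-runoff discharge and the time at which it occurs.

Q_p = 52.33 m³/s at t = 6 h

Subtracting baseflow gives direct-runoff ordinates: 0.00, 2.89, 11.78, 11.67, 25.56, 38.44, 52.33, 40.22, 31.11, 0.00 m³/s.
The maximum is 52.33 m³/s, occurring at the reading for t = 6 h.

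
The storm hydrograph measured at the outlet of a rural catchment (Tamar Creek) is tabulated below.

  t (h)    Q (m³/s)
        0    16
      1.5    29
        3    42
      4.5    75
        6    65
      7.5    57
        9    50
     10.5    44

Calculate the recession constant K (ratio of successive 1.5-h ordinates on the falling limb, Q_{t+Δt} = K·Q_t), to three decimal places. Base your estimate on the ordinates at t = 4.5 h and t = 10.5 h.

Using the recession-limb readings at t = 4.5 h and t = 10.5 h: Q falls from 75 to 44 m³/s over 4 intervals.
K = (Q₂/Q₁)^(1/4) = (44/75)^(1/4) = 0.875.

K ≈ 0.875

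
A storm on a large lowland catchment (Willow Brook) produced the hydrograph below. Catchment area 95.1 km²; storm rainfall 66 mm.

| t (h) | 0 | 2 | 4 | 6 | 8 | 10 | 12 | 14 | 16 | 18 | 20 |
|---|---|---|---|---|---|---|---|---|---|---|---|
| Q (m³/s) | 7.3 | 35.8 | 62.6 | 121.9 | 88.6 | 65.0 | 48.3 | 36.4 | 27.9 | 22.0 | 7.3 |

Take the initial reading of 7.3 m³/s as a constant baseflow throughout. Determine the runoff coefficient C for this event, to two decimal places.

ΣQ_DR = 442.8 m³/s; V = ΣQ_DR·Δt = 3.188 × 10^6 m³.
Runoff depth d = V / A = 33.52 mm.
C = d / P = 33.52 / 66 = 0.51.

C ≈ 0.51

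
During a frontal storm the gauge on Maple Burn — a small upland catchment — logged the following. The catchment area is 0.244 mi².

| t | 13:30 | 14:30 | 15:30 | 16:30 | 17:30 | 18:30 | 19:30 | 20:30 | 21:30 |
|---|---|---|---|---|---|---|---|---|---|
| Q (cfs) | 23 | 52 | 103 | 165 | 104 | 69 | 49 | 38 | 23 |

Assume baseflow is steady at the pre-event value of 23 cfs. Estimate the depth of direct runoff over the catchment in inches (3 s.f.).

d ≈ 2.66 in

Direct runoff: 0.0, 29.0, 80.0, 142.0, 81.0, 46.0, 26.0, 15.0, 0.0 cfs; ΣQ_DR = 419.0 cfs.
V = ΣQ_DR · Δt = 419.0 × 3600 s = 1.508 × 10^6 ft³.
Over A = 0.244 mi², depth = V / A = 2.66 in.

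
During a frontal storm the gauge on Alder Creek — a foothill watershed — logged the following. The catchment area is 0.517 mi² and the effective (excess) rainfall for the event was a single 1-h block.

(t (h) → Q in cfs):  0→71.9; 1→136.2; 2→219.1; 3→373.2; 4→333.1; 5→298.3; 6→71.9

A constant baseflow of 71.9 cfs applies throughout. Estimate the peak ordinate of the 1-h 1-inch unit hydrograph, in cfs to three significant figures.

U_p ≈ 100 cfs

Direct runoff: 0.0, 64.3, 147.2, 301.3, 261.2, 226.4, 0.0 cfs; ΣQ_DR = 1000 cfs, peak = 301.3 cfs.
Runoff depth d = ΣQ_DR·Δt / A = 1000 × 3600 / (0.517 mi²) = 2.998 in.
The 1-inch UH is the DRH scaled by (1 in)/d, so U_p = 301.3 × 1/2.998 = 100 cfs.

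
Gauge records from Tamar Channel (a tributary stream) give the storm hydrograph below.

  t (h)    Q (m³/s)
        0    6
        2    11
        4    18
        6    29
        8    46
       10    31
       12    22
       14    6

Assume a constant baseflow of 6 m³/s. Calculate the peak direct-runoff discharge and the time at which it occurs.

Subtracting baseflow gives direct-runoff ordinates: 0.0, 5.0, 12.0, 23.0, 40.0, 25.0, 16.0, 0.0 m³/s.
The maximum is 40.0 m³/s, occurring at the reading for t = 8 h.

Q_p = 40.0 m³/s at t = 8 h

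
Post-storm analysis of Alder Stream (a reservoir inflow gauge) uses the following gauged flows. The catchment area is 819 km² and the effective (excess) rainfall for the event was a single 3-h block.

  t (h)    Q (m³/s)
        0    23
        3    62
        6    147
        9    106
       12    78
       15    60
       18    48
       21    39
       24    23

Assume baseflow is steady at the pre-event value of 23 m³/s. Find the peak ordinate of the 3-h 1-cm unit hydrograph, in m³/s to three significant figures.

Direct runoff: 0.0, 39.0, 124.0, 83.0, 55.0, 37.0, 25.0, 16.0, 0.0 m³/s; ΣQ_DR = 379.0 m³/s, peak = 124.0 m³/s.
Runoff depth d = ΣQ_DR·Δt / A = 379.0 × 10800 / (819 km²) = 4.998 mm.
The 1-cm UH is the DRH scaled by (10 mm)/d, so U_p = 124.0 × 10/4.998 = 248 m³/s.

U_p ≈ 248 m³/s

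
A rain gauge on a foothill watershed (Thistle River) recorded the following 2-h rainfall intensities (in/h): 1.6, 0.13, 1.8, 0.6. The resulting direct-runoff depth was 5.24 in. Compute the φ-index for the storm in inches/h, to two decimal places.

φ ≈ 0.46 in/h

Only the 3 blocks with intensity above φ contribute runoff: 1.6, 1.8, 0.6 in/h.
Σ(I−φ)·Δt = d  ⇒  (1.6+1.8+0.6 − 3φ)·2 = 5.24
φ = (4.000 − 5.24/2) / 3 = 0.46 in/h.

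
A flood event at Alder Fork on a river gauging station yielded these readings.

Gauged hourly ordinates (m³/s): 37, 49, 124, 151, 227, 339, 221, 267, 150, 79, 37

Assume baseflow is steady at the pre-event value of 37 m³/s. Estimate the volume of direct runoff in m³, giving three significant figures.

Direct-runoff ordinates (Q − Q_b): 0.0, 12.0, 87.0, 114.0, 190.0, 302.0, 184.0, 230.0, 113.0, 42.0, 0.0 m³/s.
ΣQ_DR = 1274 m³/s.
With Δt = 1 h = 3600 s, V = ΣQ_DR · Δt = 1274 × 3600 = 4.59 × 10^6 m³.

V ≈ 4.59 × 10^6 m³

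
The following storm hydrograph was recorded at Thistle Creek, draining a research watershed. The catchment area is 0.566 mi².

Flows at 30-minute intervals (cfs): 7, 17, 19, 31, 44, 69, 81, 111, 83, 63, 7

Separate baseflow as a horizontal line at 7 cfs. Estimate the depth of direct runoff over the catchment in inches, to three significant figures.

d ≈ 0.623 in

Direct runoff: 0.0, 10.0, 12.0, 24.0, 37.0, 62.0, 74.0, 104.0, 76.0, 56.0, 0.0 cfs; ΣQ_DR = 455.0 cfs.
V = ΣQ_DR · Δt = 455.0 × 1800 s = 8.190 × 10^5 ft³.
Over A = 0.566 mi², depth = V / A = 0.623 in.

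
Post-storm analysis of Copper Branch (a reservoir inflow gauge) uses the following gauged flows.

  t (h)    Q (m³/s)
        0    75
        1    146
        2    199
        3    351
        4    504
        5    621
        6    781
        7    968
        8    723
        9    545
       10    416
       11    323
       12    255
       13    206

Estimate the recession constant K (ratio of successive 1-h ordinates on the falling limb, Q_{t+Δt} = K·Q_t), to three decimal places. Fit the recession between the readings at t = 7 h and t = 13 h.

Using the recession-limb readings at t = 7 h and t = 13 h: Q falls from 968 to 206 m³/s over 6 intervals.
K = (Q₂/Q₁)^(1/6) = (206/968)^(1/6) = 0.773.

K ≈ 0.773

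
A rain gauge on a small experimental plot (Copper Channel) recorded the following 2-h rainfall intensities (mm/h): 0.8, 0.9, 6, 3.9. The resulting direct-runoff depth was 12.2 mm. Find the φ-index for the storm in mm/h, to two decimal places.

φ ≈ 1.90 mm/h

Only the 2 blocks with intensity above φ contribute runoff: 6, 3.9 mm/h.
Σ(I−φ)·Δt = d  ⇒  (6+3.9 − 2φ)·2 = 12.2
φ = (9.900 − 12.2/2) / 2 = 1.90 mm/h.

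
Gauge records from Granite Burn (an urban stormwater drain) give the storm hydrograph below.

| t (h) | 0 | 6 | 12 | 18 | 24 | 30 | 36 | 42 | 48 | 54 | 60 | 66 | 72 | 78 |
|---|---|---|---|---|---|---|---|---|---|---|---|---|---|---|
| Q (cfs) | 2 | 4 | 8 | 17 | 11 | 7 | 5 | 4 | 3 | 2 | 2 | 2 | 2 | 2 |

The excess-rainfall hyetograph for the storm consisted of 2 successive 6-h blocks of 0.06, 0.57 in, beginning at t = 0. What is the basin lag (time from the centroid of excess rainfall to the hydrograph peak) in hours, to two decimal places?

t_L ≈ 9.57 h

Centroid of excess rainfall: t_c = Σ P_i·t̄_i / ΣP_i = 8.4286 h (block centres at 3, 9 h).
Hydrograph peak occurs at t = 18 h, so basin lag t_L = 18 − 8.4286 = 9.57 h.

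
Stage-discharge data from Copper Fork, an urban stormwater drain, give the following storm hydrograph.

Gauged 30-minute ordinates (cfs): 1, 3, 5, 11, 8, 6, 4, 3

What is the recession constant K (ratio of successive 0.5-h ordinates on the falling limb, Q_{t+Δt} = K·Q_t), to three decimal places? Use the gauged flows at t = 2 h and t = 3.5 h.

K ≈ 0.721

Using the recession-limb readings at t = 2 h and t = 3.5 h: Q falls from 8 to 3 cfs over 3 intervals.
K = (Q₂/Q₁)^(1/3) = (3/8)^(1/3) = 0.721.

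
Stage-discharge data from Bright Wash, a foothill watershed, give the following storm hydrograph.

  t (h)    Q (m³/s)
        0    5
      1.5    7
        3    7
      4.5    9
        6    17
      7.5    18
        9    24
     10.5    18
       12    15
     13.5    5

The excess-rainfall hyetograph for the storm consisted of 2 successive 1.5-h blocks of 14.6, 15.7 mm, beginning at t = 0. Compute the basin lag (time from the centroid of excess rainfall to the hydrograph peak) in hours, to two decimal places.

t_L ≈ 7.47 h

Centroid of excess rainfall: t_c = Σ P_i·t̄_i / ΣP_i = 1.5272 h (block centres at 0.75, 2.25 h).
Hydrograph peak occurs at t = 9 h, so basin lag t_L = 9 − 1.5272 = 7.47 h.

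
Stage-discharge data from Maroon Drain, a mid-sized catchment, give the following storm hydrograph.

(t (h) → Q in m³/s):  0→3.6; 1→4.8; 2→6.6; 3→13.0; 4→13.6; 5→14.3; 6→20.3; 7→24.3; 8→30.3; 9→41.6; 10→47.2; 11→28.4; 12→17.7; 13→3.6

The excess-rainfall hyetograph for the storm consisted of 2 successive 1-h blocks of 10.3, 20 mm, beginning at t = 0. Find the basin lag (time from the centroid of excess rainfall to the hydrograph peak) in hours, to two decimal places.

t_L ≈ 8.84 h

Centroid of excess rainfall: t_c = Σ P_i·t̄_i / ΣP_i = 1.1601 h (block centres at 0.5, 1.5 h).
Hydrograph peak occurs at t = 10 h, so basin lag t_L = 10 − 1.1601 = 8.84 h.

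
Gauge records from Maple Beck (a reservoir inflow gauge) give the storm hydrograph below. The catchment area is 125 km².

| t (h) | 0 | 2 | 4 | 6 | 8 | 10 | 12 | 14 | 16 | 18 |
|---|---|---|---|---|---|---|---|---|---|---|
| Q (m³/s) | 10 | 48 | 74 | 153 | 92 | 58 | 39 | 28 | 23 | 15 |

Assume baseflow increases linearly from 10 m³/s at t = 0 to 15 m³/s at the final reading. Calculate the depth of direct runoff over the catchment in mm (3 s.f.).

d ≈ 23.9 mm

Direct runoff: 0.00, 37.44, 62.89, 141.33, 79.78, 45.22, 25.67, 14.11, 8.56, 0.00 m³/s; ΣQ_DR = 415.0 m³/s.
V = ΣQ_DR · Δt = 415.0 × 7200 s = 2.988 × 10^6 m³.
Over A = 125 km², depth = V / A = 23.9 mm.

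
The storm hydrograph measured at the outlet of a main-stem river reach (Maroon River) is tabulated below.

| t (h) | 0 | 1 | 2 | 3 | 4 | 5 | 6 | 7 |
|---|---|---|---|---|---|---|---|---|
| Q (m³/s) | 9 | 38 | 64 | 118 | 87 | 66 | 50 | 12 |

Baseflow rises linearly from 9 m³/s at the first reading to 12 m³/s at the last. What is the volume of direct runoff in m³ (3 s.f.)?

Direct-runoff ordinates (Q − Q_b): 0.00, 28.57, 54.14, 107.71, 76.29, 54.86, 38.43, 0.00 m³/s.
ΣQ_DR = 360.0 m³/s.
With Δt = 1 h = 3600 s, V = ΣQ_DR · Δt = 360.0 × 3600 = 1.30 × 10^6 m³.

V ≈ 1.30 × 10^6 m³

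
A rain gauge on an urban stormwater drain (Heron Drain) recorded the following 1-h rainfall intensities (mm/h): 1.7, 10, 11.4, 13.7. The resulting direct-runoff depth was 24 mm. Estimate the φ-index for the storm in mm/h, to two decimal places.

φ ≈ 3.70 mm/h

Only the 3 blocks with intensity above φ contribute runoff: 10, 11.4, 13.7 mm/h.
Σ(I−φ)·Δt = d  ⇒  (10+11.4+13.7 − 3φ)·1 = 24
φ = (35.10 − 24/1) / 3 = 3.70 mm/h.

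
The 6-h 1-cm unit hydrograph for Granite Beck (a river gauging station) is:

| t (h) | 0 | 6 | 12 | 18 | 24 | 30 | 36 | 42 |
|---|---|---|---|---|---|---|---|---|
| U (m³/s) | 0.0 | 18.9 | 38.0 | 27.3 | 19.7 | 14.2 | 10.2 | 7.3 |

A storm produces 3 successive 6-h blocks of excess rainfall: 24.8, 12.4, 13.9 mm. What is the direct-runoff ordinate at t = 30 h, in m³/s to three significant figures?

Q ≈ 97.6 m³/s

By discrete convolution, Q_j = Σ (P_i / 10 mm) · U_{j−i}.
At t = 30 h (j=5): Q = (24.8/10)·14.2 + (12.4/10)·19.7 + (13.9/10)·27.3 = 97.6 m³/s.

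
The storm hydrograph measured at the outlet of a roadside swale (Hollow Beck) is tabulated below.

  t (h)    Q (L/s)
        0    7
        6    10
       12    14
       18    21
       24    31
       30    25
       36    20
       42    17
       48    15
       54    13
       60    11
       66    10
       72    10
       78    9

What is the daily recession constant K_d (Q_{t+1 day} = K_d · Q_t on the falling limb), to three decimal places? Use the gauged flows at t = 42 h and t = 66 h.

Between t = 42 h and t = 66 h the flow falls from 17 to 10 L/s over 4×6 h = 24 h.
Per-interval ratio K = (10/17)^(1/4) = 0.8758; K_d = K^(24/6) = 0.588.

K_d ≈ 0.588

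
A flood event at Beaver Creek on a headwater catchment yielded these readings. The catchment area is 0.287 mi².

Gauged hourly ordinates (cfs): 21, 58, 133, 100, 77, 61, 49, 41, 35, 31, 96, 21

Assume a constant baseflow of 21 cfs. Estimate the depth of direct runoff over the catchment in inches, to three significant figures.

d ≈ 2.54 in

Direct runoff: 0.0, 37.0, 112.0, 79.0, 56.0, 40.0, 28.0, 20.0, 14.0, 10.0, 75.0, 0.0 cfs; ΣQ_DR = 471.0 cfs.
V = ΣQ_DR · Δt = 471.0 × 3600 s = 1.696 × 10^6 ft³.
Over A = 0.287 mi², depth = V / A = 2.54 in.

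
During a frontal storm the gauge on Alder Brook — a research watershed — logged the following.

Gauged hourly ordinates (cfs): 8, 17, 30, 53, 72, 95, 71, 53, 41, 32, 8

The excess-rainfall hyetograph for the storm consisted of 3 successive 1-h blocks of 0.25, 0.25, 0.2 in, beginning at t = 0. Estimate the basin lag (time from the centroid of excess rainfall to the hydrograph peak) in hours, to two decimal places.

Centroid of excess rainfall: t_c = Σ P_i·t̄_i / ΣP_i = 1.4286 h (block centres at 0.5, 1.5, 2.5 h).
Hydrograph peak occurs at t = 5 h, so basin lag t_L = 5 − 1.4286 = 3.57 h.

t_L ≈ 3.57 h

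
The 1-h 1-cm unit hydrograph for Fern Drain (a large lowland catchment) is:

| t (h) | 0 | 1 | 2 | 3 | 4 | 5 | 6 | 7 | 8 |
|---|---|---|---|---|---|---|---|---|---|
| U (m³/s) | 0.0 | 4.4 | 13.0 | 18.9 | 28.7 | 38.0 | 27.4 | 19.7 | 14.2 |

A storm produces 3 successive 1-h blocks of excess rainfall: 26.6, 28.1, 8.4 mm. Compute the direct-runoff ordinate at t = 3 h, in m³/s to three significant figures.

By discrete convolution, Q_j = Σ (P_i / 10 mm) · U_{j−i}.
At t = 3 h (j=3): Q = (26.6/10)·18.9 + (28.1/10)·13.0 + (8.4/10)·4.4 = 90.5 m³/s.

Q ≈ 90.5 m³/s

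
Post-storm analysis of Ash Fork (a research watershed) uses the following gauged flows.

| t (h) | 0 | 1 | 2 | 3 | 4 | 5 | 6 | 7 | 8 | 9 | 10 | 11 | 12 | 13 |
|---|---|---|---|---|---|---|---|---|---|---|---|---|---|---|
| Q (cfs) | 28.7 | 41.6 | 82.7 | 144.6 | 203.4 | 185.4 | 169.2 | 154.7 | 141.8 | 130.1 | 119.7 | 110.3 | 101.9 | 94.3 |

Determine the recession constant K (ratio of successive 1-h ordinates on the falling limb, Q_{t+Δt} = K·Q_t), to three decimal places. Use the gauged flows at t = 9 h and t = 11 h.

Using the recession-limb readings at t = 9 h and t = 11 h: Q falls from 130.1 to 110.3 cfs over 2 intervals.
K = (Q₂/Q₁)^(1/2) = (110.3/130.1)^(1/2) = 0.921.

K ≈ 0.921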